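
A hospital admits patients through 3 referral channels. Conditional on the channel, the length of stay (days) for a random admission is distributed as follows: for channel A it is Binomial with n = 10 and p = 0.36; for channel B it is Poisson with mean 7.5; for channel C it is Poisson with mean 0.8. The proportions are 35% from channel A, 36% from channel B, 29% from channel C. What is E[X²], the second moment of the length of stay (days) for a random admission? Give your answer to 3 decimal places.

For each component E[X²] = Var + (mean)², giving A: 15.264; B: 63.75; C: 1.44.
Overall E[X²] = 0.35·15.264 + 0.36·63.75 + 0.29·1.44 = 28.71.

28.710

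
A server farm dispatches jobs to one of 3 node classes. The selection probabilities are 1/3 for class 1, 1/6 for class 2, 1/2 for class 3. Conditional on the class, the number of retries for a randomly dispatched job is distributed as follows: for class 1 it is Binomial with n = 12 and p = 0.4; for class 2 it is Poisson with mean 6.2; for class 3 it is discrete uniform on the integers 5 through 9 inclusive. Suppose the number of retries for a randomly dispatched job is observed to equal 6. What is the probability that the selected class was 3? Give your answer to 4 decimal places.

Likelihoods P(X=6 | ·): 1: 0.176579; 2: 0.1601; 3: 0.2.
Posterior ∝ prior × likelihood. Numerator for 3: 0.5·0.2 = 0.1.
Normalizing constant: 0.333333·0.176579 + 0.166667·0.1601 + 0.5·0.2 = 0.185543.
P(3 | observation) = 0.1 / 0.185543 = 0.538958.

0.5390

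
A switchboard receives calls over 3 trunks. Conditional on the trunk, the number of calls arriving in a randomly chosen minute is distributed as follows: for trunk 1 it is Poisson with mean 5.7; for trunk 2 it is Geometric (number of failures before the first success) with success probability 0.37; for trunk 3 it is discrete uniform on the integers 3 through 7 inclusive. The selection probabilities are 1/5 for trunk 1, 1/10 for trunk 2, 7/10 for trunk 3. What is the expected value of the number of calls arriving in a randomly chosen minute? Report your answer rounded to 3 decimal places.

4.810

Component means — 1: 5.7; 2: 1.7027; 3: 5.
E[X] = 0.2·5.7 + 0.1·1.7027 + 0.7·5 = 4.81027.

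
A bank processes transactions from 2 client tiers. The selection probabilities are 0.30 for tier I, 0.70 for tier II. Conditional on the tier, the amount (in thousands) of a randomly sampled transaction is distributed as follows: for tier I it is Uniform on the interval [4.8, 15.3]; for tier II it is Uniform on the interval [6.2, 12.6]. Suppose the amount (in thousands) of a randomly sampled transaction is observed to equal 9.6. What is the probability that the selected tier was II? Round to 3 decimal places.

0.793

Likelihoods f(9.6 | ·): I: 0.0952381; II: 0.15625.
Posterior ∝ prior × likelihood. Numerator for II: 0.7·0.15625 = 0.109375.
Normalizing constant: 0.3·0.0952381 + 0.7·0.15625 = 0.137946.
P(II | observation) = 0.109375 / 0.137946 = 0.79288.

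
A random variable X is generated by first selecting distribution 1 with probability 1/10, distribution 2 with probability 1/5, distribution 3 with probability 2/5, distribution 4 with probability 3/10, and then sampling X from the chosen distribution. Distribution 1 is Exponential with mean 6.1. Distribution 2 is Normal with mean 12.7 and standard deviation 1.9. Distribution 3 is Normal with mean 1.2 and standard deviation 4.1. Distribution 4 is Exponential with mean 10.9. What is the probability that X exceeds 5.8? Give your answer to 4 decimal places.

0.4672

Conditional on each component, P(X > 5.8): 1: 0.386424; 2: 0.999859; 3: 0.130942; 4: 0.587364.
By total probability, P(X > 5.8) = 0.1·0.386424 + 0.2·0.999859 + 0.4·0.130942 + 0.3·0.587364 = 0.4672.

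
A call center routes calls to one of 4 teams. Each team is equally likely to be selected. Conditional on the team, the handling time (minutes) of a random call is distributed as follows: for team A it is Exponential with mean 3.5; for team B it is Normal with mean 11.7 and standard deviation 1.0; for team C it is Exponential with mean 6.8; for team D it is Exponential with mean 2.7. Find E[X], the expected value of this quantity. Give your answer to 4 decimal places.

6.1750

Component means — A: 3.5; B: 11.7; C: 6.8; D: 2.7.
E[X] = 0.25·3.5 + 0.25·11.7 + 0.25·6.8 + 0.25·2.7 = 6.175.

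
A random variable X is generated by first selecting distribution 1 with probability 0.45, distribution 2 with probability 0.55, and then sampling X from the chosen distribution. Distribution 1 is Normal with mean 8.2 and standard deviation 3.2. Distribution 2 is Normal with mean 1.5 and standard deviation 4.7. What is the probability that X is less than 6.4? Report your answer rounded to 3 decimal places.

0.597

Conditional on each component, P(X < 6.4): 1: 0.286888; 2: 0.851422.
By total probability, P(X < 6.4) = 0.45·0.286888 + 0.55·0.851422 = 0.597382.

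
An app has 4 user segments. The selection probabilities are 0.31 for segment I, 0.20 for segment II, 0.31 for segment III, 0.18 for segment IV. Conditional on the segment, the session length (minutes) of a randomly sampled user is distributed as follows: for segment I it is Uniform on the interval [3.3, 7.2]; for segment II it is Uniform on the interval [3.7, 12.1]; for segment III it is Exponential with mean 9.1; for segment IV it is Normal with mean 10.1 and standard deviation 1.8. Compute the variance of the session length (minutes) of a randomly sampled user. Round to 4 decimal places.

Per component, I: μ=5.25, E[X²]=28.83; II: μ=7.9, E[X²]=68.29; III: μ=9.1, E[X²]=165.62; IV: μ=10.1, E[X²]=105.25.
E[X] = 0.31·5.25 + 0.2·7.9 + 0.31·9.1 + 0.18·10.1 = 7.8465.
E[X²] = 0.31·28.83 + 0.2·68.29 + 0.31·165.62 + 0.18·105.25 = 92.8825.
Var(X) = E[X²] − (E[X])² = 92.8825 − 61.5676 = 31.3149.

31.3149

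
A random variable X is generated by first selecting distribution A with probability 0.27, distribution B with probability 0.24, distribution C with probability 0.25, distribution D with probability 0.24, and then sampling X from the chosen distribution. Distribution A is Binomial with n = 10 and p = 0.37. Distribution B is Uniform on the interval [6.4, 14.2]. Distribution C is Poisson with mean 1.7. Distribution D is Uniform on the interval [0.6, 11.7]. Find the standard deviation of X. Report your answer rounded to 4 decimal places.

3.8516

Per component, A: μ=3.7, E[X²]=16.021; B: μ=10.3, E[X²]=111.16; C: μ=1.7, E[X²]=4.59; D: μ=6.15, E[X²]=48.09.
E[X] = 0.27·3.7 + 0.24·10.3 + 0.25·1.7 + 0.24·6.15 = 5.372.
E[X²] = 0.27·16.021 + 0.24·111.16 + 0.25·4.59 + 0.24·48.09 = 43.6932.
Var(X) = E[X²] − (E[X])² = 43.6932 − 28.8584 = 14.8348.
SD(X) = √14.8348 = 3.8516.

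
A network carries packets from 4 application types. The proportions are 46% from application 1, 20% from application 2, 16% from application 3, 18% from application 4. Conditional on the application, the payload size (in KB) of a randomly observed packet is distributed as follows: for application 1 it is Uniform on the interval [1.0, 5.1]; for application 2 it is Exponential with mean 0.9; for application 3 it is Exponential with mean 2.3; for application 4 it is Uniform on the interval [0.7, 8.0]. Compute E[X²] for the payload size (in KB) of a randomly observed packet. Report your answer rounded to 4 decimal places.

11.1457

For each component E[X²] = Var + (mean)², giving 1: 10.7033; 2: 1.62; 3: 10.58; 4: 23.3633.
Overall E[X²] = 0.46·10.7033 + 0.2·1.62 + 0.16·10.58 + 0.18·23.3633 = 11.1457.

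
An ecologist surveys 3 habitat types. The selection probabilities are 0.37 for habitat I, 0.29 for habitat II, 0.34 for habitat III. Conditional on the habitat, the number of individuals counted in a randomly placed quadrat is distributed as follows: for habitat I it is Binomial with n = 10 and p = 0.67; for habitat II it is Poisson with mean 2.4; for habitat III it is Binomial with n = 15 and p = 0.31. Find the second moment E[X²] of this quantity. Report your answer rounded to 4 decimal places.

28.2363

For each component E[X²] = Var + (mean)², giving I: 47.101; II: 8.16; III: 24.831.
Overall E[X²] = 0.37·47.101 + 0.29·8.16 + 0.34·24.831 = 28.2363.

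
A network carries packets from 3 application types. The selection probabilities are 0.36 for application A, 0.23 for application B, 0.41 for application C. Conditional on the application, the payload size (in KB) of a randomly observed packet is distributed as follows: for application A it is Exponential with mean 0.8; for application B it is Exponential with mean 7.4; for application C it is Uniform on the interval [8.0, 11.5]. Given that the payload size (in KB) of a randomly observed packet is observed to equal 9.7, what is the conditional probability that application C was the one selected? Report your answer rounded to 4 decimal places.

0.9332

Likelihoods f(9.7 | ·): A: 6.77781e-06; B: 0.0364326; C: 0.285714.
Posterior ∝ prior × likelihood. Numerator for C: 0.41·0.285714 = 0.117143.
Normalizing constant: 0.36·6.77781e-06 + 0.23·0.0364326 + 0.41·0.285714 = 0.125525.
P(C | observation) = 0.117143 / 0.125525 = 0.933225.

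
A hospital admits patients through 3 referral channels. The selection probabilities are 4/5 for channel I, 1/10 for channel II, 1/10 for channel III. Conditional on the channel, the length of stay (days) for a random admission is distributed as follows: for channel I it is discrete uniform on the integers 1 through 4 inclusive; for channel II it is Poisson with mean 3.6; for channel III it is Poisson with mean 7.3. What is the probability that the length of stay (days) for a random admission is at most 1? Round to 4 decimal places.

Conditional on each channel, P(X ≤ 1): I: 0.25; II: 0.125689; III: 0.00560697.
By total probability, P(X ≤ 1) = 0.8·0.25 + 0.1·0.125689 + 0.1·0.00560697 = 0.21313.

0.2131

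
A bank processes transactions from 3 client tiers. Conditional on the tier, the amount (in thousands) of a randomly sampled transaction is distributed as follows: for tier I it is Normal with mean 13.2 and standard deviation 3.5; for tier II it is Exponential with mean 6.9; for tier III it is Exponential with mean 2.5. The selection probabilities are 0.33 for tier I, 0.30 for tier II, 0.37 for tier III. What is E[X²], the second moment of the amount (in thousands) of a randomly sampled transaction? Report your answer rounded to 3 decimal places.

For each component E[X²] = Var + (mean)², giving I: 186.49; II: 95.22; III: 12.5.
Overall E[X²] = 0.33·186.49 + 0.3·95.22 + 0.37·12.5 = 94.7327.

94.733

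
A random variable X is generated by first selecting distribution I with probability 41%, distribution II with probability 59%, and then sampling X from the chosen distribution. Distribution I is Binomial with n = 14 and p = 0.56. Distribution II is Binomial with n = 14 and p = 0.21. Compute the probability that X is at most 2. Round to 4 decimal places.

0.2433

Conditional on each component, P(X ≤ 2): I: 0.00169445; II: 0.411265.
By total probability, P(X ≤ 2) = 0.41·0.00169445 + 0.59·0.411265 = 0.243341.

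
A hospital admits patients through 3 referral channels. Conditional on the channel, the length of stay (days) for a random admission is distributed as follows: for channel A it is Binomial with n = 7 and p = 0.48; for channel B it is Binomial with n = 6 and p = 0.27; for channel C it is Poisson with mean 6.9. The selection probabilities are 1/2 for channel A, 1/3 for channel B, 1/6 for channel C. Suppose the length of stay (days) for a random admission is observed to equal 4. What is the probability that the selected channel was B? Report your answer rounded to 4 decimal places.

Likelihoods P(X=4 | ·): A: 0.261242; B: 0.0424807; C: 0.0951816.
Posterior ∝ prior × likelihood. Numerator for B: 0.333333·0.0424807 = 0.0141602.
Normalizing constant: 0.5·0.261242 + 0.333333·0.0424807 + 0.166667·0.0951816 = 0.160645.
P(B | observation) = 0.0141602 / 0.160645 = 0.0881463.

0.0881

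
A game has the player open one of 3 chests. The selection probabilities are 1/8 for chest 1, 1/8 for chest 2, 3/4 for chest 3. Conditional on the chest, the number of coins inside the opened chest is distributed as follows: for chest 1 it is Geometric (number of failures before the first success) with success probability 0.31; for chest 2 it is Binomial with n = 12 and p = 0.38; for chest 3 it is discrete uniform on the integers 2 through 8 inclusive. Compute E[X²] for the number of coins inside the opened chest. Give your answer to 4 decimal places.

For each component E[X²] = Var + (mean)², giving 1: 12.1342; 2: 23.6208; 3: 29.
Overall E[X²] = 0.125·12.1342 + 0.125·23.6208 + 0.75·29 = 26.2194.

26.2194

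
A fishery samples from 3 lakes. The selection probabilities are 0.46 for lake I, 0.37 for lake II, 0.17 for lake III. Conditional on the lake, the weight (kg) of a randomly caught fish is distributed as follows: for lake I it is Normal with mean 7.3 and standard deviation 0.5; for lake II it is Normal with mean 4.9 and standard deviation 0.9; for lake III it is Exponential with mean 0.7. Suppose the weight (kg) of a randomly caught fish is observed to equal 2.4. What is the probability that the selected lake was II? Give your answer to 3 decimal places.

Likelihoods f(2.4 | ·): I: 1.1146e-21; II: 0.00935726; III: 0.0463332.
Posterior ∝ prior × likelihood. Numerator for II: 0.37·0.00935726 = 0.00346219.
Normalizing constant: 0.46·1.1146e-21 + 0.37·0.00935726 + 0.17·0.0463332 = 0.0113388.
P(II | observation) = 0.00346219 / 0.0113388 = 0.305339.

0.305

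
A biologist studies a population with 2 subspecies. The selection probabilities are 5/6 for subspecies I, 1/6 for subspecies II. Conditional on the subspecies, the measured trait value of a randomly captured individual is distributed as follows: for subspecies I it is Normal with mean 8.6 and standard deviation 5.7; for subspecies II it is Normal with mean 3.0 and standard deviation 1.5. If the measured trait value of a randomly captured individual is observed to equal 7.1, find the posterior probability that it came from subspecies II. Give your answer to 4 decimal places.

0.0184

Likelihoods f(7.1 | ·): I: 0.0676079; II: 0.00634582.
Posterior ∝ prior × likelihood. Numerator for II: 0.166667·0.00634582 = 0.00105764.
Normalizing constant: 0.833333·0.0676079 + 0.166667·0.00634582 = 0.0573975.
P(II | observation) = 0.00105764 / 0.0573975 = 0.0184265.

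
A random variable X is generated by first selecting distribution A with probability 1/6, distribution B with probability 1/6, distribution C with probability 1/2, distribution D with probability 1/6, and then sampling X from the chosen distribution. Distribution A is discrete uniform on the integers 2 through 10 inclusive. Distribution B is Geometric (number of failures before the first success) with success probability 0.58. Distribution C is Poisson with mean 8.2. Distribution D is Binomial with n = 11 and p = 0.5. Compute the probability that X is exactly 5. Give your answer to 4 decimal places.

0.0998

Conditional on each component, P(X = 5): A: 0.111111; B: 0.00758009; C: 0.0848542; D: 0.225586.
By total probability, P(X = 5) = 0.166667·0.111111 + 0.166667·0.00758009 + 0.5·0.0848542 + 0.166667·0.225586 = 0.0998066.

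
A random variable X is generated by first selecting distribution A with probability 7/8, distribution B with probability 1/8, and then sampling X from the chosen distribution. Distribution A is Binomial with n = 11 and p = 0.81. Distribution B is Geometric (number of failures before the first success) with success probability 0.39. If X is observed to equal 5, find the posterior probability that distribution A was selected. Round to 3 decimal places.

0.617

Likelihoods P(X=5 | ·): A: 0.00757859; B: 0.0329393.
Posterior ∝ prior × likelihood. Numerator for A: 0.875·0.00757859 = 0.00663127.
Normalizing constant: 0.875·0.00757859 + 0.125·0.0329393 = 0.0107487.
P(A | observation) = 0.00663127 / 0.0107487 = 0.616938.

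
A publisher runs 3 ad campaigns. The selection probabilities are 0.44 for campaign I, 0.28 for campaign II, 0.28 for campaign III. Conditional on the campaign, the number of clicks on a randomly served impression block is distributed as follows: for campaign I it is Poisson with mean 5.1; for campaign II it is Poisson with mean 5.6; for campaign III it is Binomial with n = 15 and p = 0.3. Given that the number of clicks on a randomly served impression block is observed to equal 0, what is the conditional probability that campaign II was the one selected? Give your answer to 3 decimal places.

Likelihoods P(X=0 | ·): I: 0.00609675; II: 0.00369786; III: 0.00474756.
Posterior ∝ prior × likelihood. Numerator for II: 0.28·0.00369786 = 0.0010354.
Normalizing constant: 0.44·0.00609675 + 0.28·0.00369786 + 0.28·0.00474756 = 0.00504729.
P(II | observation) = 0.0010354 / 0.00504729 = 0.20514.

0.205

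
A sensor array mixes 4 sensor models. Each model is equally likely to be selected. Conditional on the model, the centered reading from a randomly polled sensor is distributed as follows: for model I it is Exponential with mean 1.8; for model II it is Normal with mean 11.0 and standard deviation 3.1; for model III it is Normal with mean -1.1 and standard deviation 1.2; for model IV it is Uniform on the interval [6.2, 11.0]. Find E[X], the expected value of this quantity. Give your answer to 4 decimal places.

Component means — I: 1.8; II: 11; III: -1.1; IV: 8.6.
E[X] = 0.25·1.8 + 0.25·11 + 0.25·-1.1 + 0.25·8.6 = 5.075.

5.0750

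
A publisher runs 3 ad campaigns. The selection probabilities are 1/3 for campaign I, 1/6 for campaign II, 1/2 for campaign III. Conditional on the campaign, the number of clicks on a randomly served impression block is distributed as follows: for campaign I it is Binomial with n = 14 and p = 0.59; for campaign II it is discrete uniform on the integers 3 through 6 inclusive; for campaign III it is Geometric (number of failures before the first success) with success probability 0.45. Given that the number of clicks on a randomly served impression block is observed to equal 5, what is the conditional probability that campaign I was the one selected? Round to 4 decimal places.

0.2277

Likelihoods P(X=5 | ·): I: 0.0468575; II: 0.25; III: 0.0226478.
Posterior ∝ prior × likelihood. Numerator for I: 0.333333·0.0468575 = 0.0156192.
Normalizing constant: 0.333333·0.0468575 + 0.166667·0.25 + 0.5·0.0226478 = 0.0686097.
P(I | observation) = 0.0156192 / 0.0686097 = 0.227652.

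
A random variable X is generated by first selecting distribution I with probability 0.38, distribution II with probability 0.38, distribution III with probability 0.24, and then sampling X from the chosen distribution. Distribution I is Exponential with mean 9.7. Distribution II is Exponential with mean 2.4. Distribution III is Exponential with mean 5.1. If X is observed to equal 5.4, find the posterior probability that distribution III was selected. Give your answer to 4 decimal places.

0.2943

Likelihoods f(5.4 | ·): I: 0.0590821; II: 0.0439163; III: 0.0680125.
Posterior ∝ prior × likelihood. Numerator for III: 0.24·0.0680125 = 0.016323.
Normalizing constant: 0.38·0.0590821 + 0.38·0.0439163 + 0.24·0.0680125 = 0.0554624.
P(III | observation) = 0.016323 / 0.0554624 = 0.294307.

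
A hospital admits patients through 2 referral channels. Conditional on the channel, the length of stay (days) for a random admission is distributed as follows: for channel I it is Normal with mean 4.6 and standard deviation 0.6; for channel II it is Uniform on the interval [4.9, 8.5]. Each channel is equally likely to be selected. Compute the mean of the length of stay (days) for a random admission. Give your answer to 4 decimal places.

Component means — I: 4.6; II: 6.7.
E[X] = 0.5·4.6 + 0.5·6.7 = 5.65.

5.6500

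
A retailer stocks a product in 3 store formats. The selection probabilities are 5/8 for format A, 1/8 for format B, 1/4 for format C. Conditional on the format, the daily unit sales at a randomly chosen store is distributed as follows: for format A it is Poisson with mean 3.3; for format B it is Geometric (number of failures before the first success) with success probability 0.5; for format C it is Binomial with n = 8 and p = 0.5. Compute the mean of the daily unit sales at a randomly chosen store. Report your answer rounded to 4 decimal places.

Component means — A: 3.3; B: 1; C: 4.
E[X] = 0.625·3.3 + 0.125·1 + 0.25·4 = 3.1875.

3.1875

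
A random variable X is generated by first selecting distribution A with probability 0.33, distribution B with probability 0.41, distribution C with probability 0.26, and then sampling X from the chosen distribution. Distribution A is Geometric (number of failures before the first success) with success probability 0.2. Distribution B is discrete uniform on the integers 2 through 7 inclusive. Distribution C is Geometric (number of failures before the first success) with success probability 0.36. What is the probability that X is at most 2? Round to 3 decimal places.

Conditional on each component, P(X ≤ 2): A: 0.488; B: 0.166667; C: 0.737856.
By total probability, P(X ≤ 2) = 0.33·0.488 + 0.41·0.166667 + 0.26·0.737856 = 0.421216.

0.421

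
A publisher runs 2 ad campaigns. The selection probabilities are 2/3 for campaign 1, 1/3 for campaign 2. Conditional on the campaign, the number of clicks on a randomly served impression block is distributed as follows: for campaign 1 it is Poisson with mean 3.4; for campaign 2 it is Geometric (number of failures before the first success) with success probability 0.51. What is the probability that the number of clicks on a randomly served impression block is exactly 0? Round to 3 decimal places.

0.192

Conditional on each campaign, P(X = 0): 1: 0.0333733; 2: 0.51.
By total probability, P(X = 0) = 0.666667·0.0333733 + 0.333333·0.51 = 0.192249.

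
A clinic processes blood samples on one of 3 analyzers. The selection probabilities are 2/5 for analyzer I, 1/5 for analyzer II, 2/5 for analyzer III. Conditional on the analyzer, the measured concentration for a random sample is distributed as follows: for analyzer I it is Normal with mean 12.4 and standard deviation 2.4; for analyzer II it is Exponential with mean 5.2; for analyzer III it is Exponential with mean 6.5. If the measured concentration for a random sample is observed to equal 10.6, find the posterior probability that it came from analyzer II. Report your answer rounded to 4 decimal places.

Likelihoods f(10.6 | ·): I: 0.125474; II: 0.025044; III: 0.0301198.
Posterior ∝ prior × likelihood. Numerator for II: 0.2·0.025044 = 0.0050088.
Normalizing constant: 0.4·0.125474 + 0.2·0.025044 + 0.4·0.0301198 = 0.0672463.
P(II | observation) = 0.0050088 / 0.0672463 = 0.0744844.

0.0745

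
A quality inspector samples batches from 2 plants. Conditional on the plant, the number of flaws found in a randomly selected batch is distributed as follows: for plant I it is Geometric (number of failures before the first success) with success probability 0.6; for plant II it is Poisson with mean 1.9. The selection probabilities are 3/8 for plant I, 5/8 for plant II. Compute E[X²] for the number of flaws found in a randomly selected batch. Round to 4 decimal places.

For each component E[X²] = Var + (mean)², giving I: 1.55556; II: 5.51.
Overall E[X²] = 0.375·1.55556 + 0.625·5.51 = 4.02708.

4.0271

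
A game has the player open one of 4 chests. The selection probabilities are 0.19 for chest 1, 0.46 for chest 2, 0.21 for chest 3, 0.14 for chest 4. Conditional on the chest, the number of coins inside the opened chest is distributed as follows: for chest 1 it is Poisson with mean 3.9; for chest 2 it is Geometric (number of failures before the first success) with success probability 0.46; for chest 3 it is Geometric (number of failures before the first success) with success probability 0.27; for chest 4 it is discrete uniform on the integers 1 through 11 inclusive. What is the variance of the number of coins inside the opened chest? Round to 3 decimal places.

8.287

Per component, 1: μ=3.9, E[X²]=19.11; 2: μ=1.17391, E[X²]=3.93006; 3: μ=2.7037, E[X²]=17.3237; 4: μ=6, E[X²]=46.
E[X] = 0.19·3.9 + 0.46·1.17391 + 0.21·2.7037 + 0.14·6 = 2.68878.
E[X²] = 0.19·19.11 + 0.46·3.93006 + 0.21·17.3237 + 0.14·46 = 15.5167.
Var(X) = E[X²] − (E[X])² = 15.5167 − 7.22953 = 8.28718.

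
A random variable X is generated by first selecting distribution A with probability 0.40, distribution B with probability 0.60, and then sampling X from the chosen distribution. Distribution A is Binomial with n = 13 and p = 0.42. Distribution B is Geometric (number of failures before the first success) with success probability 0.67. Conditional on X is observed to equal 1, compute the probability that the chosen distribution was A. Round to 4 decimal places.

0.0233

Likelihoods P(X=1 | ·): A: 0.00791277; B: 0.2211.
Posterior ∝ prior × likelihood. Numerator for A: 0.4·0.00791277 = 0.00316511.
Normalizing constant: 0.4·0.00791277 + 0.6·0.2211 = 0.135825.
P(A | observation) = 0.00316511 / 0.135825 = 0.0233028.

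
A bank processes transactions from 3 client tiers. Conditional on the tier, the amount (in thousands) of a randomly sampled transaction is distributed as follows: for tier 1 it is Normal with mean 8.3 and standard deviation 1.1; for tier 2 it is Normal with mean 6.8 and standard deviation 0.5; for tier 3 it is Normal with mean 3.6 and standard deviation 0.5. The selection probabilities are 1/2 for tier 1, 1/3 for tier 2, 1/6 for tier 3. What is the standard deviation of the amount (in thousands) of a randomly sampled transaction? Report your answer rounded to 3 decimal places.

1.875

Per component, 1: μ=8.3, E[X²]=70.1; 2: μ=6.8, E[X²]=46.49; 3: μ=3.6, E[X²]=13.21.
E[X] = 0.5·8.3 + 0.333333·6.8 + 0.166667·3.6 = 7.01667.
E[X²] = 0.5·70.1 + 0.333333·46.49 + 0.166667·13.21 = 52.7483.
Var(X) = E[X²] − (E[X])² = 52.7483 − 49.2336 = 3.51472.
SD(X) = √3.51472 = 1.87476.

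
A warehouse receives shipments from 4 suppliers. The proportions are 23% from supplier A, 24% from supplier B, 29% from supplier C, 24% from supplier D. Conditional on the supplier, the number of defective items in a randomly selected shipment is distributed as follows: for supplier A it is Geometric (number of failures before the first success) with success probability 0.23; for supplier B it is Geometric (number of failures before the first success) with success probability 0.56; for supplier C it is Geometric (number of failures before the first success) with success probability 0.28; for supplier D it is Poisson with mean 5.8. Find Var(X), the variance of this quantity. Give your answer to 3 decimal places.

10.870

Per component, A: μ=3.34783, E[X²]=25.7637; B: μ=0.785714, E[X²]=2.02041; C: μ=2.57143, E[X²]=15.7959; D: μ=5.8, E[X²]=39.44.
E[X] = 0.23·3.34783 + 0.24·0.785714 + 0.29·2.57143 + 0.24·5.8 = 3.09629.
E[X²] = 0.23·25.7637 + 0.24·2.02041 + 0.29·15.7959 + 0.24·39.44 = 20.457.
Var(X) = E[X²] − (E[X])² = 20.457 − 9.58699 = 10.87.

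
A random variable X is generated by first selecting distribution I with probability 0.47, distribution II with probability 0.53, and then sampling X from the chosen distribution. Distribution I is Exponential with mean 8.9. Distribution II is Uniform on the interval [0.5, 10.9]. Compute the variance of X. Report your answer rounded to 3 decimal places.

44.557

Per component, I: μ=8.9, E[X²]=158.42; II: μ=5.7, E[X²]=41.5033.
E[X] = 0.47·8.9 + 0.53·5.7 = 7.204.
E[X²] = 0.47·158.42 + 0.53·41.5033 = 96.4542.
Var(X) = E[X²] − (E[X])² = 96.4542 − 51.8976 = 44.5566.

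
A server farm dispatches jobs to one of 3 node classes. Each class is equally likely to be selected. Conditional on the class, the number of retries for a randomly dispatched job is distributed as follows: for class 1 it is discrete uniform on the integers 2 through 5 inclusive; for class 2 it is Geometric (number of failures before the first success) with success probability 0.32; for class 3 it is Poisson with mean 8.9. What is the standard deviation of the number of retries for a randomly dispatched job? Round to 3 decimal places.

3.761

Per component, 1: μ=3.5, E[X²]=13.5; 2: μ=2.125, E[X²]=11.1562; 3: μ=8.9, E[X²]=88.11.
E[X] = 0.333333·3.5 + 0.333333·2.125 + 0.333333·8.9 = 4.84167.
E[X²] = 0.333333·13.5 + 0.333333·11.1562 + 0.333333·88.11 = 37.5888.
Var(X) = E[X²] − (E[X])² = 37.5888 − 23.4417 = 14.147.
SD(X) = √14.147 = 3.76125.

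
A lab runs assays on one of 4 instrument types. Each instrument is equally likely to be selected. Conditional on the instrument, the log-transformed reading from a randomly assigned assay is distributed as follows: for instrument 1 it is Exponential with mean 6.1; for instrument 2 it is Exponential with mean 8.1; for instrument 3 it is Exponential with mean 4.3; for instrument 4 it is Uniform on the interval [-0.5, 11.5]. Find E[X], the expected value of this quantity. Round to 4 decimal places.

6.0000

Component means — 1: 6.1; 2: 8.1; 3: 4.3; 4: 5.5.
E[X] = 0.25·6.1 + 0.25·8.1 + 0.25·4.3 + 0.25·5.5 = 6.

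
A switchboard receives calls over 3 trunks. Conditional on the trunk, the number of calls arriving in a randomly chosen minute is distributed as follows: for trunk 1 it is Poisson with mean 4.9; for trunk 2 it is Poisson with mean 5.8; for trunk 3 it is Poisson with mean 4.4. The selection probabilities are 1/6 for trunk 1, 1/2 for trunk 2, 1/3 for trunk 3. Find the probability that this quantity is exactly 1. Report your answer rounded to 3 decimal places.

0.033

Conditional on each trunk, P(X = 1): 1: 0.0364883; 2: 0.0175598; 3: 0.0540203.
By total probability, P(X = 1) = 0.166667·0.0364883 + 0.5·0.0175598 + 0.333333·0.0540203 = 0.0328681.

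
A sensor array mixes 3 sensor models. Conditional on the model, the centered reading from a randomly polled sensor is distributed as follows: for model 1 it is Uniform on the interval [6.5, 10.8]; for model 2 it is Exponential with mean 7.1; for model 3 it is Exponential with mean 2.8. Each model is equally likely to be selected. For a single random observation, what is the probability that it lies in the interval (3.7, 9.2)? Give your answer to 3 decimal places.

0.392

Conditional on each model, P(3.7 < X < 9.2): 1: 0.627907; 2: 0.320165; 3: 0.22934.
By total probability, P(3.7 < X < 9.2) = 0.333333·0.627907 + 0.333333·0.320165 + 0.333333·0.22934 = 0.392471.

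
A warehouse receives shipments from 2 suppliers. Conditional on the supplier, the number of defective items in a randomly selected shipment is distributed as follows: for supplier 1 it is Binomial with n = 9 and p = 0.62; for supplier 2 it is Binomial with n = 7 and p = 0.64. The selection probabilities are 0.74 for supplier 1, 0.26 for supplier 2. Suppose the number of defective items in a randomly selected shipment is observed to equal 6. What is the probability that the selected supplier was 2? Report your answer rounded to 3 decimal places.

0.189

Likelihoods P(X=6 | ·): 1: 0.261806; 2: 0.173173.
Posterior ∝ prior × likelihood. Numerator for 2: 0.26·0.173173 = 0.045025.
Normalizing constant: 0.74·0.261806 + 0.26·0.173173 = 0.238762.
P(2 | observation) = 0.045025 / 0.238762 = 0.188577.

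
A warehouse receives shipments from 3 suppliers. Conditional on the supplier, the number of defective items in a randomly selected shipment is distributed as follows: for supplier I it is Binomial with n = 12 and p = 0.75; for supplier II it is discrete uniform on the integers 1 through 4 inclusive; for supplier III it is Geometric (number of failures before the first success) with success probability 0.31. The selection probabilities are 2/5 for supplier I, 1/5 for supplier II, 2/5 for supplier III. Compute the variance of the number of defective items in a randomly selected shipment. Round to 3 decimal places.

Per component, I: μ=9, E[X²]=83.25; II: μ=2.5, E[X²]=7.5; III: μ=2.22581, E[X²]=12.1342.
E[X] = 0.4·9 + 0.2·2.5 + 0.4·2.22581 = 4.99032.
E[X²] = 0.4·83.25 + 0.2·7.5 + 0.4·12.1342 = 39.6537.
Var(X) = E[X²] − (E[X])² = 39.6537 − 24.9033 = 14.7504.

14.750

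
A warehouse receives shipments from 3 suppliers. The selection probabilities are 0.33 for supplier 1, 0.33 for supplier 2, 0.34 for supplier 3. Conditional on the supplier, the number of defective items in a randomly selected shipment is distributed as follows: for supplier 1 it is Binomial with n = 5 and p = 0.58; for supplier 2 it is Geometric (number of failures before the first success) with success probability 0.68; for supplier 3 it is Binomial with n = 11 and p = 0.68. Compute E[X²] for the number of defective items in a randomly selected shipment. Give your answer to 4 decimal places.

For each component E[X²] = Var + (mean)², giving 1: 9.628; 2: 0.913495; 3: 58.344.
Overall E[X²] = 0.33·9.628 + 0.33·0.913495 + 0.34·58.344 = 23.3157.

23.3157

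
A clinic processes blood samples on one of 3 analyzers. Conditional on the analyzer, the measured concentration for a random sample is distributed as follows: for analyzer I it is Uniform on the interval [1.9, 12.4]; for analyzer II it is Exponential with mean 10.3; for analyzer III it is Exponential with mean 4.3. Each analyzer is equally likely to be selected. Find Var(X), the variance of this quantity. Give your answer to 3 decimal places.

Per component, I: μ=7.15, E[X²]=60.31; II: μ=10.3, E[X²]=212.18; III: μ=4.3, E[X²]=36.98.
E[X] = 0.333333·7.15 + 0.333333·10.3 + 0.333333·4.3 = 7.25.
E[X²] = 0.333333·60.31 + 0.333333·212.18 + 0.333333·36.98 = 103.157.
Var(X) = E[X²] − (E[X])² = 103.157 − 52.5625 = 50.5942.

50.594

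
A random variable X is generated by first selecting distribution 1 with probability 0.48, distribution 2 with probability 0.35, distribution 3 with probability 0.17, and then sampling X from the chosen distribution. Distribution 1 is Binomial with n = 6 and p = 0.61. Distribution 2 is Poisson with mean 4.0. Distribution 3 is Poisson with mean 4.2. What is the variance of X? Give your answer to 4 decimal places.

Per component, 1: μ=3.66, E[X²]=14.823; 2: μ=4, E[X²]=20; 3: μ=4.2, E[X²]=21.84.
E[X] = 0.48·3.66 + 0.35·4 + 0.17·4.2 = 3.8708.
E[X²] = 0.48·14.823 + 0.35·20 + 0.17·21.84 = 17.8278.
Var(X) = E[X²] − (E[X])² = 17.8278 − 14.9831 = 2.84475.

2.8447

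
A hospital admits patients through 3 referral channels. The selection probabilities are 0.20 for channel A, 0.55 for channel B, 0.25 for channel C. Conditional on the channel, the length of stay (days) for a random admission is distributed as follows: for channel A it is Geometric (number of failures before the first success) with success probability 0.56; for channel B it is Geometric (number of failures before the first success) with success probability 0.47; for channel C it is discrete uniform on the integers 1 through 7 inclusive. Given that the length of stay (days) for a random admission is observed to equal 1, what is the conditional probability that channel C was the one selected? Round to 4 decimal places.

Likelihoods P(X=1 | ·): A: 0.2464; B: 0.2491; C: 0.142857.
Posterior ∝ prior × likelihood. Numerator for C: 0.25·0.142857 = 0.0357143.
Normalizing constant: 0.2·0.2464 + 0.55·0.2491 + 0.25·0.142857 = 0.221999.
P(C | observation) = 0.0357143 / 0.221999 = 0.160876.

0.1609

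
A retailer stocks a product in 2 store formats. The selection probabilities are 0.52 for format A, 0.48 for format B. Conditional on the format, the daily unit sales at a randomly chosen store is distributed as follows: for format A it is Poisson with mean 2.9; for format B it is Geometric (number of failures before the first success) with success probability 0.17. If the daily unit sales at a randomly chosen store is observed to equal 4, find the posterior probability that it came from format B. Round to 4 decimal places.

0.3147

Likelihoods P(X=4 | ·): A: 0.162154; B: 0.0806791.
Posterior ∝ prior × likelihood. Numerator for B: 0.48·0.0806791 = 0.038726.
Normalizing constant: 0.52·0.162154 + 0.48·0.0806791 = 0.123046.
P(B | observation) = 0.038726 / 0.123046 = 0.314728.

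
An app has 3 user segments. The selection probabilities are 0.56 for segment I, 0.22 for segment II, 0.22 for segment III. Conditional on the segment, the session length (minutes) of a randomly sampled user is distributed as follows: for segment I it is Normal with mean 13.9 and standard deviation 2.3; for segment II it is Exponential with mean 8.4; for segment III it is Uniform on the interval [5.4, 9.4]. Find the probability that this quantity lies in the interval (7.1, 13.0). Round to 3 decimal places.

Conditional on each segment, P(7.1 < X < 13.0): I: 0.34623; II: 0.216701; III: 0.575.
By total probability, P(7.1 < X < 13.0) = 0.56·0.34623 + 0.22·0.216701 + 0.22·0.575 = 0.368063.

0.368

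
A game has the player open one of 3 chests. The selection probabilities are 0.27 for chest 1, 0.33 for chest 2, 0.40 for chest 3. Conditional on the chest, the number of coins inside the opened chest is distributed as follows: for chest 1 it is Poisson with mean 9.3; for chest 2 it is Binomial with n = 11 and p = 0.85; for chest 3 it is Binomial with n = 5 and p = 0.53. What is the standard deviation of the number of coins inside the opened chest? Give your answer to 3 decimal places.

Per component, 1: μ=9.3, E[X²]=95.79; 2: μ=9.35, E[X²]=88.825; 3: μ=2.65, E[X²]=8.268.
E[X] = 0.27·9.3 + 0.33·9.35 + 0.4·2.65 = 6.6565.
E[X²] = 0.27·95.79 + 0.33·88.825 + 0.4·8.268 = 58.4828.
Var(X) = E[X²] − (E[X])² = 58.4828 − 44.309 = 14.1738.
SD(X) = √14.1738 = 3.76481.

3.765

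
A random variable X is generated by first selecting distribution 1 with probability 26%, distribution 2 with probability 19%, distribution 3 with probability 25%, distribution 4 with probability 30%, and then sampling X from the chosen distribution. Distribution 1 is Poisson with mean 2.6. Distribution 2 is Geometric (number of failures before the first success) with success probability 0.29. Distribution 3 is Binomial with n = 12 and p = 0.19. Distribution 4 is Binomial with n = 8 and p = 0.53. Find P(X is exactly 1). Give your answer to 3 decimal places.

Conditional on each component, P(X = 1): 1: 0.193111; 2: 0.2059; 3: 0.224528; 4: 0.0214808.
By total probability, P(X = 1) = 0.26·0.193111 + 0.19·0.2059 + 0.25·0.224528 + 0.3·0.0214808 = 0.151906.

0.152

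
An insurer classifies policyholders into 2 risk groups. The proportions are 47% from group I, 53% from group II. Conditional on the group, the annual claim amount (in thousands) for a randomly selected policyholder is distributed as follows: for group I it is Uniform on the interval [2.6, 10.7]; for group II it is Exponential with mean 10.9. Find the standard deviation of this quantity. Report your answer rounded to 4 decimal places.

Per component, I: μ=6.65, E[X²]=49.69; II: μ=10.9, E[X²]=237.62.
E[X] = 0.47·6.65 + 0.53·10.9 = 8.9025.
E[X²] = 0.47·49.69 + 0.53·237.62 = 149.293.
Var(X) = E[X²] − (E[X])² = 149.293 − 79.2545 = 70.0384.
SD(X) = √70.0384 = 8.36889.

8.3689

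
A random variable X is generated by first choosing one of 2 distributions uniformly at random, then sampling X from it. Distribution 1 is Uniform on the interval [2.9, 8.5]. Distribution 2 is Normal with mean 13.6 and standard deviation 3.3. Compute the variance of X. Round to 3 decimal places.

Per component, 1: μ=5.7, E[X²]=35.1033; 2: μ=13.6, E[X²]=195.85.
E[X] = 0.5·5.7 + 0.5·13.6 = 9.65.
E[X²] = 0.5·35.1033 + 0.5·195.85 = 115.477.
Var(X) = E[X²] − (E[X])² = 115.477 − 93.1225 = 22.3542.

22.354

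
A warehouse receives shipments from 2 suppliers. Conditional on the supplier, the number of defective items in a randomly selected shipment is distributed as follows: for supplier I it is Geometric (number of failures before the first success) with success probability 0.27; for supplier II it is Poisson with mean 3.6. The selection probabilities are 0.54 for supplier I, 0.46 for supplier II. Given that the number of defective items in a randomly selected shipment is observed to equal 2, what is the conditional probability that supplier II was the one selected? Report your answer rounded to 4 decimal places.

0.5118

Likelihoods P(X=2 | ·): I: 0.143883; II: 0.177058.
Posterior ∝ prior × likelihood. Numerator for II: 0.46·0.177058 = 0.0814466.
Normalizing constant: 0.54·0.143883 + 0.46·0.177058 = 0.159143.
P(II | observation) = 0.0814466 / 0.159143 = 0.511781.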